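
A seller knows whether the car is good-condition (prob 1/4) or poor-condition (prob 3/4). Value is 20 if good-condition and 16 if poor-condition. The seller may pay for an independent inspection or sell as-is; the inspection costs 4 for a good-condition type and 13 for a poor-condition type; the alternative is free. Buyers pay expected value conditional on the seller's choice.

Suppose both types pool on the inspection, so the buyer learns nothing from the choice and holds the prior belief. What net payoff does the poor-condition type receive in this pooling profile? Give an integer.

Pooled price = 1/4·20 + 3/4·16 = 17.
poor-condition pays cost 13 for the inspection, so net payoff = 17 − 13 = 4.

4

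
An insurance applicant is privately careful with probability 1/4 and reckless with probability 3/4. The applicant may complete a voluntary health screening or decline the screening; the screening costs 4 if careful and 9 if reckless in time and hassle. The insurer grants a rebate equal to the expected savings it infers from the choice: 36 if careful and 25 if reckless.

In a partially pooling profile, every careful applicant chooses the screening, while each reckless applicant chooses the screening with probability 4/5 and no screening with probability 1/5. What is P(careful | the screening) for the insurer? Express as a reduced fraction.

5/17

P(the screening) = (1/4)·1 + (3/4)·(4/5) = 17/20.
By Bayes' rule, P(careful | the screening) = (1/4) / (17/20) = 5/17.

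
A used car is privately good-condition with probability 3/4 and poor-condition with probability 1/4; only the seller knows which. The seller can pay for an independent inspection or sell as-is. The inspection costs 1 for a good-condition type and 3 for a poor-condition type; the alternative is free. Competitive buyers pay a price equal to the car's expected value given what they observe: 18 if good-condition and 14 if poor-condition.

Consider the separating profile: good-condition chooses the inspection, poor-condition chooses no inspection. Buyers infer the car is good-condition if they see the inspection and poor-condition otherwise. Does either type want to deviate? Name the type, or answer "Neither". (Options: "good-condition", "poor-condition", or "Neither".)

The inspection pays 18; no inspection pays 14.
good-condition: assigned the inspection, nets 18 − 1 = 17; deviating to no inspection nets 14.
poor-condition: assigned no inspection, nets 14; deviating to the inspection nets 18 − 3 = 15.
The poor-condition type gains 1 by deviating.

poor-condition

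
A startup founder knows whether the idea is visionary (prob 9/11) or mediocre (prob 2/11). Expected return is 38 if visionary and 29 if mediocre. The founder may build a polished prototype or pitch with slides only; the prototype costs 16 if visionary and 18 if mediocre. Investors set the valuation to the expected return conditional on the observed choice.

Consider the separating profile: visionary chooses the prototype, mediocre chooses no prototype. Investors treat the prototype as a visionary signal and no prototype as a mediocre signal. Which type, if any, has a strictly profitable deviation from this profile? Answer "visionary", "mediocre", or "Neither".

The prototype pays 38; no prototype pays 29.
visionary: assigned the prototype, nets 38 − 16 = 22; deviating to no prototype nets 29.
mediocre: assigned no prototype, nets 29; deviating to the prototype nets 38 − 18 = 20.
The visionary type gains 7 by deviating.

visionary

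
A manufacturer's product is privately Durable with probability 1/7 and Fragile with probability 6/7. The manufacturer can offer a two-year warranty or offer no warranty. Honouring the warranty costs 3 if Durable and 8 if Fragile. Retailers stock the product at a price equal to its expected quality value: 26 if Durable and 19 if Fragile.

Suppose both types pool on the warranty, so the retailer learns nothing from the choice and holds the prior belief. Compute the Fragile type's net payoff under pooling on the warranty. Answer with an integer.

12

Pooled price = 1/7·26 + 6/7·19 = 20.
Fragile pays cost 8 for the warranty, so net payoff = 20 − 8 = 12.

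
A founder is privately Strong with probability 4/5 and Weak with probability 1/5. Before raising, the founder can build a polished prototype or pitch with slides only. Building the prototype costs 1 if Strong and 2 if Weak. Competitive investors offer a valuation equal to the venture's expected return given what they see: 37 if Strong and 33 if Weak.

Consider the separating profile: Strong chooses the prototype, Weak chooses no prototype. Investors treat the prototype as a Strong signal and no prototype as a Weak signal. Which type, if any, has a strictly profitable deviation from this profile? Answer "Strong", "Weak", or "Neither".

Weak

The prototype pays 37; no prototype pays 33.
Strong: assigned the prototype, nets 37 − 1 = 36; deviating to no prototype nets 33.
Weak: assigned no prototype, nets 33; deviating to the prototype nets 37 − 2 = 35.
The Weak type gains 2 by deviating.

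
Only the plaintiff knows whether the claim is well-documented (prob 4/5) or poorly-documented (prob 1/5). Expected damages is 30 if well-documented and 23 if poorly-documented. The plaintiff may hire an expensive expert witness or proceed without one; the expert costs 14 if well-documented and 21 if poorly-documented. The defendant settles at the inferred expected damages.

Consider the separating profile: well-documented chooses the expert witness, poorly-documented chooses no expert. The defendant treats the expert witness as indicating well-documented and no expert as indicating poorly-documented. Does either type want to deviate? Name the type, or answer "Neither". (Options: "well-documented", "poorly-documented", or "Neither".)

well-documented

The expert witness pays 30; no expert pays 23.
well-documented: assigned the expert witness, nets 30 − 14 = 16; deviating to no expert nets 23.
poorly-documented: assigned no expert, nets 23; deviating to the expert witness nets 30 − 21 = 9.
The well-documented type gains 7 by deviating.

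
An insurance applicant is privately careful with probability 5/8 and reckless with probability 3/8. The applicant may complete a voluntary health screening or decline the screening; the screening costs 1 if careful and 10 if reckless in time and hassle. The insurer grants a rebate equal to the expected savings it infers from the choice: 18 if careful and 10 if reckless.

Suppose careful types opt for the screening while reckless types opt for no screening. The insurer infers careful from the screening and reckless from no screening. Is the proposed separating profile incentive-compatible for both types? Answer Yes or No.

Under these beliefs, the screening earns rebate 18 and no screening earns rebate 10.
careful: the screening nets 18 − 1 = 17; no screening nets 10. careful prefers the screening.
reckless: the screening nets 18 − 10 = 8; no screening nets 10. reckless prefers no screening.
Neither type deviates, so the separating profile is an equilibrium.

Yes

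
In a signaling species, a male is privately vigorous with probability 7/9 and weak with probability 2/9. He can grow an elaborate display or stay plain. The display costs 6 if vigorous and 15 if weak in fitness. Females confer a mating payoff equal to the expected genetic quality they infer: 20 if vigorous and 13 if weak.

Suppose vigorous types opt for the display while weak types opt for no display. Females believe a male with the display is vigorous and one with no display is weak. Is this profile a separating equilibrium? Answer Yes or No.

Yes

Under these beliefs, the display earns mating payoff 20 and no display earns mating payoff 13.
vigorous: the display nets 20 − 6 = 14; no display nets 13. vigorous prefers the display.
weak: the display nets 20 − 15 = 5; no display nets 13. weak prefers no display.
Neither type deviates, so the separating profile is an equilibrium.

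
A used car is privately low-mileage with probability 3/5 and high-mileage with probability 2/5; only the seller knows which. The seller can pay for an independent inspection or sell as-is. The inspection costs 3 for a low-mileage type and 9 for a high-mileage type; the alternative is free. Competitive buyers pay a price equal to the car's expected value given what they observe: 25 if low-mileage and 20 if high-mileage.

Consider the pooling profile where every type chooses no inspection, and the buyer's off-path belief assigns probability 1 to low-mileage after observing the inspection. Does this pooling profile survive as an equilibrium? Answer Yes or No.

Yes

On path, the buyer holds the prior and pays 3/5·25 + 2/5·20 = 23. Off path (the inspection), believing low-mileage, it pays 25.
low-mileage: no inspection nets 23; the inspection nets 25 − 3 = 22. low-mileage stays.
high-mileage: no inspection nets 23; the inspection nets 25 − 9 = 16. high-mileage stays.
No type deviates, so pooling is sustained.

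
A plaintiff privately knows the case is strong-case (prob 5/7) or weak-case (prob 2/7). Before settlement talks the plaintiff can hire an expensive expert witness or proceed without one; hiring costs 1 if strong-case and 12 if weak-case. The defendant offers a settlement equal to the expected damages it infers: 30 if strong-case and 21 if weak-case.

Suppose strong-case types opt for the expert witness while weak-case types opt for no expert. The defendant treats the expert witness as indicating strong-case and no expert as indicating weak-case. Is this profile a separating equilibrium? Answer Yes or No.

Under these beliefs, the expert witness earns settlement 30 and no expert earns settlement 21.
strong-case: the expert witness nets 30 − 1 = 29; no expert nets 21. strong-case prefers the expert witness.
weak-case: the expert witness nets 30 − 12 = 18; no expert nets 21. weak-case prefers no expert.
Neither type deviates, so the separating profile is an equilibrium.

Yes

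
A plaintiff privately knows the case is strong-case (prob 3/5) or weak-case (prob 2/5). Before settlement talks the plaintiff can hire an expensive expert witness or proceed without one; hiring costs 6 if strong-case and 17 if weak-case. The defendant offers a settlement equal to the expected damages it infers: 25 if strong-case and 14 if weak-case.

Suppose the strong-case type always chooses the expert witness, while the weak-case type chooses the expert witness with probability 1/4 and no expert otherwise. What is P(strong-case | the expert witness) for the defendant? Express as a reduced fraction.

6/7

P(the expert witness) = (3/5)·1 + (2/5)·(1/4) = 7/10.
By Bayes' rule, P(strong-case | the expert witness) = (3/5) / (7/10) = 6/7.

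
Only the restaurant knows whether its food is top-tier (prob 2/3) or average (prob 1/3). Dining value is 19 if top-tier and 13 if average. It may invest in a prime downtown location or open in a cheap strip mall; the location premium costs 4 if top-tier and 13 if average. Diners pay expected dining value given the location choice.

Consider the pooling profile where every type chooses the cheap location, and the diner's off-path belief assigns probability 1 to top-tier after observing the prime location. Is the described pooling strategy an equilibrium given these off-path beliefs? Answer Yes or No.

On path, the diner holds the prior and pays 2/3·19 + 1/3·13 = 17. Off path (the prime location), believing top-tier, it pays 19.
top-tier: the cheap location nets 17; the prime location nets 19 − 4 = 15. top-tier stays.
average: the cheap location nets 17; the prime location nets 19 − 13 = 6. average stays.
No type deviates, so pooling is sustained.

Yes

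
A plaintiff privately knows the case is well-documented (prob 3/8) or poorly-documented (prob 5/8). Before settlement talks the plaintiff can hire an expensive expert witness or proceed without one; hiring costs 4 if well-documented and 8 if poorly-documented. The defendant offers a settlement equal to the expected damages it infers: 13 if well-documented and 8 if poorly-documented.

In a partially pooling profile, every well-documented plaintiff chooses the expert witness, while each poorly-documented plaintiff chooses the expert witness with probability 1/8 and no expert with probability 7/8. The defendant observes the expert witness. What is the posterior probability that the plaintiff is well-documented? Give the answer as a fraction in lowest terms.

24/29

P(the expert witness) = (3/8)·1 + (5/8)·(1/8) = 29/64.
By Bayes' rule, P(well-documented | the expert witness) = (3/8) / (29/64) = 24/29.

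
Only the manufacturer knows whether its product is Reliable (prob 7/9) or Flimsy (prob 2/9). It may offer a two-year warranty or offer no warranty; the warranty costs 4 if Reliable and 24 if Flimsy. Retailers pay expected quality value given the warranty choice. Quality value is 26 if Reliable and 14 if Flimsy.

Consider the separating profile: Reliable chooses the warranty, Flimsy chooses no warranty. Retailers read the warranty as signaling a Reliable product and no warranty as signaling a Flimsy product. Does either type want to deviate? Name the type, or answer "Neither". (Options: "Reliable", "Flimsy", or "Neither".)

Neither

The warranty pays 26; no warranty pays 14.
Reliable: assigned the warranty, nets 26 − 4 = 22; deviating to no warranty nets 14.
Flimsy: assigned no warranty, nets 14; deviating to the warranty nets 26 − 24 = 2.
Both types strictly prefer their assigned action; no profitable deviation.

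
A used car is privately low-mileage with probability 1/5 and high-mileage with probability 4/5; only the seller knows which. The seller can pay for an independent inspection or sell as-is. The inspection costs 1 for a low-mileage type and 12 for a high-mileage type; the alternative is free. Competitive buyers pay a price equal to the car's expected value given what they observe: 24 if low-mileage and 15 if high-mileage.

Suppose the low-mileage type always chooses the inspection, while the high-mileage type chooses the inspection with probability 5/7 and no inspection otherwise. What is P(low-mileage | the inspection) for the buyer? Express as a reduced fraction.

7/27

P(the inspection) = (1/5)·1 + (4/5)·(5/7) = 27/35.
By Bayes' rule, P(low-mileage | the inspection) = (1/5) / (27/35) = 7/27.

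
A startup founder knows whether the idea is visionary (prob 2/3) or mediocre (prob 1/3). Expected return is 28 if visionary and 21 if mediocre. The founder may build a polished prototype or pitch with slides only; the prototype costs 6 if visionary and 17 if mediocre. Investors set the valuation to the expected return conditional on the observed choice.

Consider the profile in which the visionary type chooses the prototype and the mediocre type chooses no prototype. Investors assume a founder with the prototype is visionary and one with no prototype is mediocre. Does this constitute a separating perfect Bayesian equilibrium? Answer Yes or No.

Under these beliefs, the prototype earns valuation 28 and no prototype earns valuation 21.
visionary: the prototype nets 28 − 6 = 22; no prototype nets 21. visionary prefers the prototype.
mediocre: the prototype nets 28 − 17 = 11; no prototype nets 21. mediocre prefers no prototype.
Neither type deviates, so the separating profile is an equilibrium.

Yes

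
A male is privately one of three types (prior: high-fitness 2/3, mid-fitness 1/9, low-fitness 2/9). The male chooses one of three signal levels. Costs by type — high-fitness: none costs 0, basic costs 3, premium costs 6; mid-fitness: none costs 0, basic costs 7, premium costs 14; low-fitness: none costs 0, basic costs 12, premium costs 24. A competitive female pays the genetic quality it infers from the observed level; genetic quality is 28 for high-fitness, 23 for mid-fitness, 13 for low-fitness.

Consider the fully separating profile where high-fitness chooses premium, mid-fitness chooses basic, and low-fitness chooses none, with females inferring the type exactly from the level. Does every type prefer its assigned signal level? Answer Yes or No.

Yes

Separating mating payoffs: premium → 28, basic → 23, none → 13.
high-fitness (assigned premium): none: 13 − 0 = 13; basic: 23 − 3 = 20; premium: 28 − 6 = 22. high-fitness stays.
mid-fitness (assigned basic): none: 13 − 0 = 13; basic: 23 − 7 = 16; premium: 28 − 14 = 14. mid-fitness stays.
low-fitness (assigned none): none: 13 − 0 = 13; basic: 23 − 12 = 11; premium: 28 − 24 = 4. low-fitness stays.
Every type prefers its assigned level; separation holds.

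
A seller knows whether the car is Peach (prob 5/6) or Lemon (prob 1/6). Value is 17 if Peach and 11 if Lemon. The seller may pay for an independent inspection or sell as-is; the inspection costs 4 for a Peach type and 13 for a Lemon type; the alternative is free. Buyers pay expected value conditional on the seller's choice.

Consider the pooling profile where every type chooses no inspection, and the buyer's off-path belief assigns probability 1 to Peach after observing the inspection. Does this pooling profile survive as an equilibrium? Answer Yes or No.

On path, the buyer holds the prior and pays 5/6·17 + 1/6·11 = 16. Off path (the inspection), believing Peach, it pays 17.
Peach: no inspection nets 16; the inspection nets 17 − 4 = 13. Peach stays.
Lemon: no inspection nets 16; the inspection nets 17 − 13 = 4. Lemon stays.
No type deviates, so pooling is sustained.

Yes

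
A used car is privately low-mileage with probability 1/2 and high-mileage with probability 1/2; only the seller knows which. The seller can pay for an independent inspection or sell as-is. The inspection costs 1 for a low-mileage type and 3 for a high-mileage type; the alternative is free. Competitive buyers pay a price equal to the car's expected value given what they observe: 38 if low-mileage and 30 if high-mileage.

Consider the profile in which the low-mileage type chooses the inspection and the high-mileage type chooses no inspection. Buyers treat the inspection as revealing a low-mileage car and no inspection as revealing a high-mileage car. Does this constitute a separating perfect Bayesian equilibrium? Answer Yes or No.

No

Under these beliefs, the inspection earns price 38 and no inspection earns price 30.
low-mileage: the inspection nets 38 − 1 = 37; no inspection nets 30. low-mileage prefers the inspection.
high-mileage: the inspection nets 38 − 3 = 35; no inspection nets 30. high-mileage would deviate to the inspection.
high-mileage has a profitable deviation, so the profile is not an equilibrium.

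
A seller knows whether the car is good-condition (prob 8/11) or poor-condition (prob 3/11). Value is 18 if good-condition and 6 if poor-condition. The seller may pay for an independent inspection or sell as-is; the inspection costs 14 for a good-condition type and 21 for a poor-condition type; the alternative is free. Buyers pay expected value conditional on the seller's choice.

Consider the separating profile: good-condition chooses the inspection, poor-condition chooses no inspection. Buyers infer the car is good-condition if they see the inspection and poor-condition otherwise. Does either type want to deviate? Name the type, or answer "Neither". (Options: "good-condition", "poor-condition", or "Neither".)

The inspection pays 18; no inspection pays 6.
good-condition: assigned the inspection, nets 18 − 14 = 4; deviating to no inspection nets 6.
poor-condition: assigned no inspection, nets 6; deviating to the inspection nets 18 − 21 = -3.
The good-condition type gains 2 by deviating.

good-condition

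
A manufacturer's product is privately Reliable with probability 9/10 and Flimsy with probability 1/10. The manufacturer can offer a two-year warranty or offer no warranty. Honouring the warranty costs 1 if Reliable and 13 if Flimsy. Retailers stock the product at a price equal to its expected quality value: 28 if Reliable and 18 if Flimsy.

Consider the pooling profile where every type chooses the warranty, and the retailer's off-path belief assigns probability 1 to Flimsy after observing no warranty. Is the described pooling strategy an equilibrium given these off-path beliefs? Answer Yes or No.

No

On path, the retailer holds the prior and pays 9/10·28 + 1/10·18 = 27. Off path (no warranty), believing Flimsy, it pays 18.
Reliable: the warranty nets 27 − 1 = 26; no warranty nets 18. Reliable stays.
Flimsy: the warranty nets 27 − 13 = 14; no warranty nets 18. Flimsy would deviate.
A type deviates, so pooling fails.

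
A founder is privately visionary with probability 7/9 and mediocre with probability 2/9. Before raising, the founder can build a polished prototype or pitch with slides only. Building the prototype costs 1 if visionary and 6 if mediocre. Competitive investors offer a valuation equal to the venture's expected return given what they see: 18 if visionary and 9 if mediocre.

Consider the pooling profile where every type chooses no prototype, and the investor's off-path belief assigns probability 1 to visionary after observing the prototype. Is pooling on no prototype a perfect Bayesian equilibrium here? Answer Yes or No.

On path, the investor holds the prior and pays 7/9·18 + 2/9·9 = 16. Off path (the prototype), believing visionary, it pays 18.
visionary: no prototype nets 16; the prototype nets 18 − 1 = 17. visionary would deviate.
mediocre: no prototype nets 16; the prototype nets 18 − 6 = 12. mediocre stays.
A type deviates, so pooling fails.

No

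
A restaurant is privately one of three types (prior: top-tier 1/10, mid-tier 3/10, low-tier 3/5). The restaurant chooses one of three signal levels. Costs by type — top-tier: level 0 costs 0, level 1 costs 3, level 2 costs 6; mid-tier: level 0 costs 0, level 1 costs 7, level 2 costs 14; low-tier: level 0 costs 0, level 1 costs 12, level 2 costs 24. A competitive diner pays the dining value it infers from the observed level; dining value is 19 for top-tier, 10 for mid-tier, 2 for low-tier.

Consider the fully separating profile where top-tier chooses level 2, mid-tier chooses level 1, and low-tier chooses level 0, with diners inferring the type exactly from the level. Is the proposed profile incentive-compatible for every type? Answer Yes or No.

Separating price premiums: level 2 → 19, level 1 → 10, level 0 → 2.
top-tier (assigned level 2): level 0: 2 − 0 = 2; level 1: 10 − 3 = 7; level 2: 19 − 6 = 13. top-tier stays.
mid-tier (assigned level 1): level 0: 2 − 0 = 2; level 1: 10 − 7 = 3; level 2: 19 − 14 = 5. mid-tier prefers level 2.
low-tier (assigned level 0): level 0: 2 − 0 = 2; level 1: 10 − 12 = -2; level 2: 19 − 24 = -5. low-tier stays.
At least one type deviates; the separating profile fails.

No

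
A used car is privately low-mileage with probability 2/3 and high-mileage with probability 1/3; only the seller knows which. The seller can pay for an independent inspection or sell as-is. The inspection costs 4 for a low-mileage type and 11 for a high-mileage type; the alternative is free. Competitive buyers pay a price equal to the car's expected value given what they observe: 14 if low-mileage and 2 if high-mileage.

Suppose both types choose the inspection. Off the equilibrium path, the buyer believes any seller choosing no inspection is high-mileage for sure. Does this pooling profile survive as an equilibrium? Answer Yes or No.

No

On path, the buyer holds the prior and pays 2/3·14 + 1/3·2 = 10. Off path (no inspection), believing high-mileage, it pays 2.
low-mileage: the inspection nets 10 − 4 = 6; no inspection nets 2. low-mileage stays.
high-mileage: the inspection nets 10 − 11 = -1; no inspection nets 2. high-mileage would deviate.
A type deviates, so pooling fails.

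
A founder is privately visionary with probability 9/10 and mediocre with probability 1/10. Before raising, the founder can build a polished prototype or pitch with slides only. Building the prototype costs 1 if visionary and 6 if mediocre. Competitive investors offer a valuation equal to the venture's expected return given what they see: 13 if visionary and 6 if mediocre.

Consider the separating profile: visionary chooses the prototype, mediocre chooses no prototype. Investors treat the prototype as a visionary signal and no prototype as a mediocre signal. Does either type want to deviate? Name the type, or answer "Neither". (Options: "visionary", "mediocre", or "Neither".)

mediocre

The prototype pays 13; no prototype pays 6.
visionary: assigned the prototype, nets 13 − 1 = 12; deviating to no prototype nets 6.
mediocre: assigned no prototype, nets 6; deviating to the prototype nets 13 − 6 = 7.
The mediocre type gains 1 by deviating.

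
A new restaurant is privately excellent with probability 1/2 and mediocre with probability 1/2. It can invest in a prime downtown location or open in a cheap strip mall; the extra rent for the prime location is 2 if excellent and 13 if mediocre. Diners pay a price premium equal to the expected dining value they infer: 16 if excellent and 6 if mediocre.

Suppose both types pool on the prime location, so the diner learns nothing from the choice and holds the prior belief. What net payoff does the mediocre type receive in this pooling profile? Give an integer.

Pooled price premium = 1/2·16 + 1/2·6 = 11.
mediocre pays cost 13 for the prime location, so net payoff = 11 − 13 = -2.

-2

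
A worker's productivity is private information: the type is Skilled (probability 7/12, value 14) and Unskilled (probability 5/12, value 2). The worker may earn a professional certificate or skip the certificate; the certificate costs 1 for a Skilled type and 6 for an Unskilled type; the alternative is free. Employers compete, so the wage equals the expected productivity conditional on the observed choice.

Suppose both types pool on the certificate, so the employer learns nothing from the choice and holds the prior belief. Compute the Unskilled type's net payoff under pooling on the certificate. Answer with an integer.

3

Pooled wage = 7/12·14 + 5/12·2 = 9.
Unskilled pays cost 6 for the certificate, so net payoff = 9 − 6 = 3.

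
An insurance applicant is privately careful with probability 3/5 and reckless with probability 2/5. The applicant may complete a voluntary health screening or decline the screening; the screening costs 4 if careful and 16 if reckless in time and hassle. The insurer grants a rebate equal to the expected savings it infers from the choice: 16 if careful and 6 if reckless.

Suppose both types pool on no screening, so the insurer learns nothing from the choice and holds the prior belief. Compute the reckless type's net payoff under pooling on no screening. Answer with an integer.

Pooled rebate = 3/5·16 + 2/5·6 = 12.
reckless pays no cost for no screening, so net payoff = 12.

12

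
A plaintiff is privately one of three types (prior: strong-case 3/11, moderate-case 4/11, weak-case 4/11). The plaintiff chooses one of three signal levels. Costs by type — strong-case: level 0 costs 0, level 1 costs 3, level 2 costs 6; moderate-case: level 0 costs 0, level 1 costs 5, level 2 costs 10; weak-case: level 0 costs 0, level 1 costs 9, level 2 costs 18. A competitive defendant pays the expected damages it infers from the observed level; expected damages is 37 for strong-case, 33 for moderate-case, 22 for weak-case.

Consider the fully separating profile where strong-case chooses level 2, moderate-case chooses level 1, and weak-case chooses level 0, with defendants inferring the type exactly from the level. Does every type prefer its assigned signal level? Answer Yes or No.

No

Separating settlements: level 2 → 37, level 1 → 33, level 0 → 22.
strong-case (assigned level 2): level 0: 22 − 0 = 22; level 1: 33 − 3 = 30; level 2: 37 − 6 = 31. strong-case stays.
moderate-case (assigned level 1): level 0: 22 − 0 = 22; level 1: 33 − 5 = 28; level 2: 37 − 10 = 27. moderate-case stays.
weak-case (assigned level 0): level 0: 22 − 0 = 22; level 1: 33 − 9 = 24; level 2: 37 − 18 = 19. weak-case prefers level 1.
At least one type deviates; the separating profile fails.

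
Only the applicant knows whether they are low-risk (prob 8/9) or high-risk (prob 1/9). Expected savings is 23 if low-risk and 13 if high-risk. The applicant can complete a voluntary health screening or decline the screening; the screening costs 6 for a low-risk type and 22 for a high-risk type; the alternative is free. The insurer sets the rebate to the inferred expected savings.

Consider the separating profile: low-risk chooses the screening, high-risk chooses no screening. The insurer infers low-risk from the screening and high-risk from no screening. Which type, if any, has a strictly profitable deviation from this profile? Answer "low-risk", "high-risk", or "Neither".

The screening pays 23; no screening pays 13.
low-risk: assigned the screening, nets 23 − 6 = 17; deviating to no screening nets 13.
high-risk: assigned no screening, nets 13; deviating to the screening nets 23 − 22 = 1.
Both types strictly prefer their assigned action; no profitable deviation.

Neither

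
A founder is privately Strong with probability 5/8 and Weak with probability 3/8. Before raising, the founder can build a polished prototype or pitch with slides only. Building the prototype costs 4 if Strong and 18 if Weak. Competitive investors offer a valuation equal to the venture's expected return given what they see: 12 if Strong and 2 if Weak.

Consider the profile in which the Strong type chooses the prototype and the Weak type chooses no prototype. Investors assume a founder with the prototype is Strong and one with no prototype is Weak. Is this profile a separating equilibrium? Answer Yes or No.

Under these beliefs, the prototype earns valuation 12 and no prototype earns valuation 2.
Strong: the prototype nets 12 − 4 = 8; no prototype nets 2. Strong prefers the prototype.
Weak: the prototype nets 12 − 18 = -6; no prototype nets 2. Weak prefers no prototype.
Neither type deviates, so the separating profile is an equilibrium.

Yes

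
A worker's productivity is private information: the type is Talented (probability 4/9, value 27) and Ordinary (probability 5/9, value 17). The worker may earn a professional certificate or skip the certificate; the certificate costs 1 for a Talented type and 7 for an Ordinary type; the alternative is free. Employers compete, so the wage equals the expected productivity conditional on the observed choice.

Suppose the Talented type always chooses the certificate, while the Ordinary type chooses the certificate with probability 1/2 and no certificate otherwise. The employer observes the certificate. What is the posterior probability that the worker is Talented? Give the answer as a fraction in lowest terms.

8/13

P(the certificate) = (4/9)·1 + (5/9)·(1/2) = 13/18.
By Bayes' rule, P(Talented | the certificate) = (4/9) / (13/18) = 8/13.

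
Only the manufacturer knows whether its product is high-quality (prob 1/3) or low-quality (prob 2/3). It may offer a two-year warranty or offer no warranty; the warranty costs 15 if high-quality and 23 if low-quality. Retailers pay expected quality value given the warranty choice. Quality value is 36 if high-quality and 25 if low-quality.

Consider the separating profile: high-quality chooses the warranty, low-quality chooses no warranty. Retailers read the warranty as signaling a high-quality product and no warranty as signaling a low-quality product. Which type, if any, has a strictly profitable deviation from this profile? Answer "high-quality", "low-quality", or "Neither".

high-quality

The warranty pays 36; no warranty pays 25.
high-quality: assigned the warranty, nets 36 − 15 = 21; deviating to no warranty nets 25.
low-quality: assigned no warranty, nets 25; deviating to the warranty nets 36 − 23 = 13.
The high-quality type gains 4 by deviating.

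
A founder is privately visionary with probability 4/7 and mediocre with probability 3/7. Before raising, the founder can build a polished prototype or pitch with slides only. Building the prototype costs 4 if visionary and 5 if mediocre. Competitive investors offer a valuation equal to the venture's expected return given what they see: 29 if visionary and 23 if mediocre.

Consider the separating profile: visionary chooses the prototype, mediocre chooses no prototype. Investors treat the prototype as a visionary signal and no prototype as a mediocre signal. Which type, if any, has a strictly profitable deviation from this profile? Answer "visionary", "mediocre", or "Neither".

mediocre

The prototype pays 29; no prototype pays 23.
visionary: assigned the prototype, nets 29 − 4 = 25; deviating to no prototype nets 23.
mediocre: assigned no prototype, nets 23; deviating to the prototype nets 29 − 5 = 24.
The mediocre type gains 1 by deviating.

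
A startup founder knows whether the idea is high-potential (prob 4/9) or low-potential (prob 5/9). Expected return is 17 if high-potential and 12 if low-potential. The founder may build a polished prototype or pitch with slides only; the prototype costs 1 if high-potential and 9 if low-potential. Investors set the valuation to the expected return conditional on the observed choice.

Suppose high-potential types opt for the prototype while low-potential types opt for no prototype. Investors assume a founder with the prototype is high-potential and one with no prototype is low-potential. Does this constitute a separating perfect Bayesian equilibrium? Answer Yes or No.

Under these beliefs, the prototype earns valuation 17 and no prototype earns valuation 12.
high-potential: the prototype nets 17 − 1 = 16; no prototype nets 12. high-potential prefers the prototype.
low-potential: the prototype nets 17 − 9 = 8; no prototype nets 12. low-potential prefers no prototype.
Neither type deviates, so the separating profile is an equilibrium.

Yes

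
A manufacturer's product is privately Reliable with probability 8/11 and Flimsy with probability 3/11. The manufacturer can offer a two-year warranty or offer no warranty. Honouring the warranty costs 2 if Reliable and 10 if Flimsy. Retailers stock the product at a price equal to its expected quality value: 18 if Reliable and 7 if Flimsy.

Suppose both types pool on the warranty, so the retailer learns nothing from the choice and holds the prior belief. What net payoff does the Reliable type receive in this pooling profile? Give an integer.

Pooled price = 8/11·18 + 3/11·7 = 15.
Reliable pays cost 2 for the warranty, so net payoff = 15 − 2 = 13.

13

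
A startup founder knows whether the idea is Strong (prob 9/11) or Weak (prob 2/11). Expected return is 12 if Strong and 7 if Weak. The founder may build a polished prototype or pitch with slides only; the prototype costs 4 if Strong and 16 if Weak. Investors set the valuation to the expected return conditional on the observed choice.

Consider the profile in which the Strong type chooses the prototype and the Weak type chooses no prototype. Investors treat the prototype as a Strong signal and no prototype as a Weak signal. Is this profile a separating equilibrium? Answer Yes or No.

Under these beliefs, the prototype earns valuation 12 and no prototype earns valuation 7.
Strong: the prototype nets 12 − 4 = 8; no prototype nets 7. Strong prefers the prototype.
Weak: the prototype nets 12 − 16 = -4; no prototype nets 7. Weak prefers no prototype.
Neither type deviates, so the separating profile is an equilibrium.

Yes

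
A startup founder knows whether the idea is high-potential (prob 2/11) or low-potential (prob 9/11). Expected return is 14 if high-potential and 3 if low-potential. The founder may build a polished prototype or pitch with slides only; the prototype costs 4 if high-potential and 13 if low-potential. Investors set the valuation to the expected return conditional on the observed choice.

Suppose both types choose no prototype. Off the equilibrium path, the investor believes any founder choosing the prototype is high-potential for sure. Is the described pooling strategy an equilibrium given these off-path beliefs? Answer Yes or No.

No

On path, the investor holds the prior and pays 2/11·14 + 9/11·3 = 5. Off path (the prototype), believing high-potential, it pays 14.
high-potential: no prototype nets 5; the prototype nets 14 − 4 = 10. high-potential would deviate.
low-potential: no prototype nets 5; the prototype nets 14 − 13 = 1. low-potential stays.
A type deviates, so pooling fails.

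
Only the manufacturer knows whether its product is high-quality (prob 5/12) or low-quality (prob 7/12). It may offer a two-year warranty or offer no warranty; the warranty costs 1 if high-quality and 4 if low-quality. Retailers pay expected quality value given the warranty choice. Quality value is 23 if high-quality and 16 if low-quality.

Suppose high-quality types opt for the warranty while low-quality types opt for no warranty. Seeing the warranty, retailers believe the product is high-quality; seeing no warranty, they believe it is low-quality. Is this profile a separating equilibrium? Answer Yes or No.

No

Under these beliefs, the warranty earns price 23 and no warranty earns price 16.
high-quality: the warranty nets 23 − 1 = 22; no warranty nets 16. high-quality prefers the warranty.
low-quality: the warranty nets 23 − 4 = 19; no warranty nets 16. low-quality would deviate to the warranty.
low-quality has a profitable deviation, so the profile is not an equilibrium.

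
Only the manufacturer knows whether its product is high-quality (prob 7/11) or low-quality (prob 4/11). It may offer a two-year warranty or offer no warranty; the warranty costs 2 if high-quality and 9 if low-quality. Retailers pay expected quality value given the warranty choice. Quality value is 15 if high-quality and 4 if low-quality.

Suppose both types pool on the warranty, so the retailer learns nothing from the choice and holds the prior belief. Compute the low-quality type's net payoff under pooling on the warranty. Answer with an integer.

Pooled price = 7/11·15 + 4/11·4 = 11.
low-quality pays cost 9 for the warranty, so net payoff = 11 − 9 = 2.

2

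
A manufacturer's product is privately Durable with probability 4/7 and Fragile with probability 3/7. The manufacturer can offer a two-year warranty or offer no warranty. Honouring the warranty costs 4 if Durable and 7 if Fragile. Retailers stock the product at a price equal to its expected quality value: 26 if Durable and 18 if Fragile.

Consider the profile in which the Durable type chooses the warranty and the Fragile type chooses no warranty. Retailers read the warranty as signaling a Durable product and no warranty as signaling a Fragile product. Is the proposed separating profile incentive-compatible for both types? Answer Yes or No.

No

Under these beliefs, the warranty earns price 26 and no warranty earns price 18.
Durable: the warranty nets 26 − 4 = 22; no warranty nets 18. Durable prefers the warranty.
Fragile: the warranty nets 26 − 7 = 19; no warranty nets 18. Fragile would deviate to the warranty.
Fragile has a profitable deviation, so the profile is not an equilibrium.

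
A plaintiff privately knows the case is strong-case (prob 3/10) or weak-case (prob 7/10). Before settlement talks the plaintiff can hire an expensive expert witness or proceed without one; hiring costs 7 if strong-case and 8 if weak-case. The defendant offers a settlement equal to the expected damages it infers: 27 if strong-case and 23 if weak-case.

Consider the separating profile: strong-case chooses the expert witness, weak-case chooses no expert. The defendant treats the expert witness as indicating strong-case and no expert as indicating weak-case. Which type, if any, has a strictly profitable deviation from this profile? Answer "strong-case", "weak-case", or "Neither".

The expert witness pays 27; no expert pays 23.
strong-case: assigned the expert witness, nets 27 − 7 = 20; deviating to no expert nets 23.
weak-case: assigned no expert, nets 23; deviating to the expert witness nets 27 − 8 = 19.
The strong-case type gains 3 by deviating.

strong-case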